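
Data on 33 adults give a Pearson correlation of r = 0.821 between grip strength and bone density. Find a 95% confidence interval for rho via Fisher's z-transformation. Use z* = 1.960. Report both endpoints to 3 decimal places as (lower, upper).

z_r = atanh(0.821) = 1.159878;  SE = 1/√(n−3) = 1/√30 = 0.182574
z-limits: 1.159878 ± 1.960·0.182574 = 1.159878 ± 0.357845 = [0.802033, 1.517723]
ρ-limits: (tanh 0.802033, tanh 1.517723) = (0.665, 0.908)

(0.665, 0.908)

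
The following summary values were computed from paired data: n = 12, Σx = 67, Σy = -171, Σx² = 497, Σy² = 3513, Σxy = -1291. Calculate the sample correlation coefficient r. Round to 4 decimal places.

-0.9245

S_xy = nΣxy − ΣxΣy = 12·(-1291) − 67·(-171) = -15492 − (-11457) = -4035
S_xx = nΣx² − (Σx)² = 12·497 − 67² = 5964 − 4489 = 1475
S_yy = nΣy² − (Σy)² = 12·3513 − (-171)² = 42156 − 29241 = 12915
r = S_xy / √(S_xx·S_yy) = -4035 / √(1475·12915) = -4035 / √19049625 = -4035 / 4364.5876 = -0.9245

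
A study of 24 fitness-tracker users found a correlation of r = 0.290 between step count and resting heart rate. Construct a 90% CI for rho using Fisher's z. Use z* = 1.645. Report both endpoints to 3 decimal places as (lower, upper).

z_r = atanh(0.290) = 0.298566;  SE = 1/√(n−3) = 1/√21 = 0.218218
z-limits: 0.298566 ± 1.645·0.218218 = 0.298566 ± 0.358969 = [-0.060403, 0.657535]
ρ-limits: (tanh -0.060403, tanh 0.657535) = (-0.060, 0.577)

(-0.060, 0.577)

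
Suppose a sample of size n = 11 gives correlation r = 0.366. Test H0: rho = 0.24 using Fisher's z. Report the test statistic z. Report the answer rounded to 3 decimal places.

0.393

Fisher z: atanh(0.366) = 0.383797, atanh(0.24) = 0.244774
z = (z_r − z_0)·√(n−3) = (0.383797 − 0.244774)·√8 = 0.139023 · 2.828427 = 0.393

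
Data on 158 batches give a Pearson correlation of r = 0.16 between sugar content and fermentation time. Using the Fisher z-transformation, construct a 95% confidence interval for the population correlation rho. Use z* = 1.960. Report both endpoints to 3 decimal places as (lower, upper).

(0.004, 0.308)

z_r = atanh(0.16) = 0.161387;  SE = 1/√(n−3) = 1/√155 = 0.080322
z-limits: 0.161387 ± 1.960·0.080322 = 0.161387 ± 0.157431 = [0.003956, 0.318818]
ρ-limits: (tanh 0.003956, tanh 0.318818) = (0.004, 0.308)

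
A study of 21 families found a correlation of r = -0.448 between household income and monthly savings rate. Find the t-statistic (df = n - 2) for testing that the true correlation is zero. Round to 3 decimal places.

-2.184

1 − r² = 1 − 0.200704 = 0.799296;  √(1−r²) = 0.894034
√(n−2) = √19 = 4.358899
t = r·√(n−2)/√(1−r²) = -0.448 · 4.358899 / 0.894034 = -2.184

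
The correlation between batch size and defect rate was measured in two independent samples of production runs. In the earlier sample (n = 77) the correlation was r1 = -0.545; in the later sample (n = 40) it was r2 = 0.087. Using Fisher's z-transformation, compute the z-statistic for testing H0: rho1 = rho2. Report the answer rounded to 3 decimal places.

Fisher z-transforms: z1 = atanh(-0.545) = -0.611241, z2 = atanh(0.087) = 0.087221; difference d = -0.698462
Var(d) = 1/74 + 1/37 = 0.0135135 + 0.0270270 = 0.0405405
z = d/√Var(d) = -0.698462 / √0.0405405 = -0.698462 / 0.201347 = -3.469

-3.469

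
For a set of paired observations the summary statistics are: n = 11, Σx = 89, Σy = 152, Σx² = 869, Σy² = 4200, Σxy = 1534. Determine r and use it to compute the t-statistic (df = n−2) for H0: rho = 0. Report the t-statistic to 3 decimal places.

1.945

S_xy = nΣxy − ΣxΣy = 11·1534 − 89·152 = 16874 − 13528 = 3346
S_xx = nΣx² − (Σx)² = 11·869 − 89² = 9559 − 7921 = 1638
S_yy = nΣy² − (Σy)² = 11·4200 − 152² = 46200 − 23104 = 23096
r = S_xy / √(S_xx·S_yy) = 3346 / √(1638·23096) = 3346 / √37831248 = 3346 / 6150.7112 = 0.5440
t = r·√(n−2)/√(1−r²) = 0.5440·√9 / √(1−0.295936) = 1.632000 / 0.839085 = 1.945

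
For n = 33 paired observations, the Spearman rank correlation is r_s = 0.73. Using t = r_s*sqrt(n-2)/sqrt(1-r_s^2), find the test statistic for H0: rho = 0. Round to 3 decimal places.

t = r_s·√(n−2) / √(1−r_s²) with r_s = 0.73, n = 33
  = 0.73·√31 / √(1 − 0.5329)
  = 0.73·5.567764 / 0.683447
  = 4.064468 / 0.683447 = 5.947

5.947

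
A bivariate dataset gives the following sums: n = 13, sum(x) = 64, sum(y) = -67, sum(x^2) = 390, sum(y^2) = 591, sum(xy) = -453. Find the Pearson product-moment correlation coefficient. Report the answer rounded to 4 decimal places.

Numerator: nΣxy − (Σx)(Σy) = 13·(-453) − (64)(-67) = -1601
Denominator: √[(nΣx²−(Σx)²)(nΣy²−(Σy)²)]
  nΣx²−(Σx)² = 13·390 − 4096 = 974;  nΣy²−(Σy)² = 13·591 − 4489 = 3194
  √(974·3194) = √3110956 = 1763.7902
r = -1601 / 1763.7902 = -0.9077

-0.9077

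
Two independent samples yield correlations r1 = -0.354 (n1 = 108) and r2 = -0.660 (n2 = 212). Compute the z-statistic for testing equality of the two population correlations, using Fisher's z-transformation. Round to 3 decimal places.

3.535

Fisher z-transforms: z1 = atanh(-0.354) = -0.370009, z2 = atanh(-0.660) = -0.792814; difference d = 0.422805
Var(d) = 1/105 + 1/209 = 0.0095238 + 0.0047847 = 0.0143085
z = d/√Var(d) = 0.422805 / √0.0143085 = 0.422805 / 0.119618 = 3.535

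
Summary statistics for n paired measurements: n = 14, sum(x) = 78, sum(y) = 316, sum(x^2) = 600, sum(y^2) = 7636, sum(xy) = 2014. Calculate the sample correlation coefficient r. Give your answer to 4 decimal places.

0.8782

Numerator: nΣxy − (Σx)(Σy) = 14·2014 − (78)(316) = 3548
Denominator: √[(nΣx²−(Σx)²)(nΣy²−(Σy)²)]
  nΣx²−(Σx)² = 14·600 − 6084 = 2316;  nΣy²−(Σy)² = 14·7636 − 99856 = 7048
  √(2316·7048) = √16323168 = 4040.1941
r = 3548 / 4040.1941 = 0.8782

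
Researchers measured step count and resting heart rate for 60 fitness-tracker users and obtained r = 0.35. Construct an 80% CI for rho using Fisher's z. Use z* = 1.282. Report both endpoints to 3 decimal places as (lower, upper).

(0.193, 0.489)

z_r = atanh(0.35) = 0.365444;  SE = 1/√(n−3) = 1/√57 = 0.132453
z-limits: 0.365444 ± 1.282·0.132453 = 0.365444 ± 0.169805 = [0.195639, 0.535249]
ρ-limits: (tanh 0.195639, tanh 0.535249) = (0.193, 0.489)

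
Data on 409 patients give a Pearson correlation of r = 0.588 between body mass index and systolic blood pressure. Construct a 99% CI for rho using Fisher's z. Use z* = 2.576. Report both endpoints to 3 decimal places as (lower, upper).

z_r = atanh(0.588) = 0.674604;  SE = 1/√(n−3) = 1/√406 = 0.049629
z-limits: 0.674604 ± 2.576·0.049629 = 0.674604 ± 0.127844 = [0.546760, 0.802448]
ρ-limits: (tanh 0.546760, tanh 0.802448) = (0.498, 0.665)

(0.498, 0.665)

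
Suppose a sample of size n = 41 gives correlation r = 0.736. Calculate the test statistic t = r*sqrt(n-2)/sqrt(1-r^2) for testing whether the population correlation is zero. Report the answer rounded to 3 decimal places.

6.789

1 − r² = 1 − 0.541696 = 0.458304;  √(1−r²) = 0.676982
√(n−2) = √39 = 6.244998
t = r·√(n−2)/√(1−r²) = 0.736 · 6.244998 / 0.676982 = 6.789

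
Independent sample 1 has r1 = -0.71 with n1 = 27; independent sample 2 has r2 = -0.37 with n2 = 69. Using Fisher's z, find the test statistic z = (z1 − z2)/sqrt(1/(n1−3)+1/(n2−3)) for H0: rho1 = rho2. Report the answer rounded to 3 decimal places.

z1 = atanh(-0.71) = -0.887184,  z2 = atanh(-0.37) = -0.388423
SE = √(1/(n1−3) + 1/(n2−3)) = √(1/24 + 1/66) = √(0.0416667 + 0.0151515) = √0.0568182 = 0.238366
z = (z1 − z2)/SE = (-0.887184 − (-0.388423)) / 0.238366 = -0.498761 / 0.238366 = -2.092

-2.092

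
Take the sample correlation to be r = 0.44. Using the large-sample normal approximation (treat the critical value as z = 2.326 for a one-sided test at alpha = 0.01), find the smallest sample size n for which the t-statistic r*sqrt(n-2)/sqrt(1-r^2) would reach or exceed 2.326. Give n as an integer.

25

Need r·√(n−2)/√(1−r²) ≥ 2.326
√(n−2) ≥ 2.326·√(1−0.1936) / 0.44 = 2.326·0.897998 / 0.44 = 4.7471
n−2 ≥ 22.5350  ⇒  n ≥ 24.5350
Smallest integer n = 25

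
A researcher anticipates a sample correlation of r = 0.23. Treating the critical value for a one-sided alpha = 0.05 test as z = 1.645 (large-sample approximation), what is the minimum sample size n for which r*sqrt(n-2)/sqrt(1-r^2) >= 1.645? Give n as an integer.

r√(n−2)/√(1−r²) ≥ 1.645  ⇔  n−2 ≥ (1.645)²·(1−r²)/r²
(1−r²)/r² = (1−0.0529)/0.0529 = 17.9036
n ≥ 2 + 2.706025·17.9036 = 2 + 48.4476 = 50.4476
⌈50.4476⌉ = 51

51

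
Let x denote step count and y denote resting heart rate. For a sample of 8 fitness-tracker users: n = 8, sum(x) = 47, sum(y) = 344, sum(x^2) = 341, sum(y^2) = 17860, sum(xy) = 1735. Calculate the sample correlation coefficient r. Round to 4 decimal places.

S_xy = nΣxy − ΣxΣy = 8·1735 − 47·344 = 13880 − 16168 = -2288
S_xx = nΣx² − (Σx)² = 8·341 − 47² = 2728 − 2209 = 519
S_yy = nΣy² − (Σy)² = 8·17860 − 344² = 142880 − 118336 = 24544
r = S_xy / √(S_xx·S_yy) = -2288 / √(519·24544) = -2288 / √12738336 = -2288 / 3569.0806 = -0.6411

-0.6411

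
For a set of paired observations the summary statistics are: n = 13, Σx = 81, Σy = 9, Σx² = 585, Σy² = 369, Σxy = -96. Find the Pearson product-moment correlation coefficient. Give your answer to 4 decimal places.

S_xy = nΣxy − ΣxΣy = 13·(-96) − 81·9 = -1248 − 729 = -1977
S_xx = nΣx² − (Σx)² = 13·585 − 81² = 7605 − 6561 = 1044
S_yy = nΣy² − (Σy)² = 13·369 − 9² = 4797 − 81 = 4716
r = S_xy / √(S_xx·S_yy) = -1977 / √(1044·4716) = -1977 / √4923504 = -1977 / 2218.8970 = -0.8910

-0.8910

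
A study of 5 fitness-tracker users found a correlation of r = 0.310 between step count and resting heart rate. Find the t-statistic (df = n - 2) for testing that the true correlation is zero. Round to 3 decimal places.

t = r·√(n−2) / √(1−r²) with r = 0.310, n = 5
  = 0.310·√3 / √(1 − 0.096100)
  = 0.310·1.732051 / 0.950737
  = 0.536936 / 0.950737 = 0.565

0.565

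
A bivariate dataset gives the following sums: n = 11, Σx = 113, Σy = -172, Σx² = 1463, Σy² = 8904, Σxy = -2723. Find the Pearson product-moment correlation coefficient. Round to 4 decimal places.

S_xy = nΣxy − ΣxΣy = 11·(-2723) − 113·(-172) = -29953 − (-19436) = -10517
S_xx = nΣx² − (Σx)² = 11·1463 − 113² = 16093 − 12769 = 3324
S_yy = nΣy² − (Σy)² = 11·8904 − (-172)² = 97944 − 29584 = 68360
r = S_xy / √(S_xx·S_yy) = -10517 / √(3324·68360) = -10517 / √227228640 = -10517 / 15074.1049 = -0.6977

-0.6977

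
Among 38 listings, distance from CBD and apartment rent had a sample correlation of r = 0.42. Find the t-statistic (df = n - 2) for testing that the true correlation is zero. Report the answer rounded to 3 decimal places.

2.777

t = r·√(n−2) / √(1−r²) with r = 0.42, n = 38
  = 0.42·√36 / √(1 − 0.1764)
  = 0.42·6.000000 / 0.907524
  = 2.520000 / 0.907524 = 2.777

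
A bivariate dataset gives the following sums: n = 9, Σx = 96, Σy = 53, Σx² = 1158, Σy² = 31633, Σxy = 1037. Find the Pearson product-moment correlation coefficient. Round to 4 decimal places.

S_xy = nΣxy − ΣxΣy = 9·1037 − 96·53 = 9333 − 5088 = 4245
S_xx = nΣx² − (Σx)² = 9·1158 − 96² = 10422 − 9216 = 1206
S_yy = nΣy² − (Σy)² = 9·31633 − 53² = 284697 − 2809 = 281888
r = S_xy / √(S_xx·S_yy) = 4245 / √(1206·281888) = 4245 / √339956928 = 4245 / 18437.9209 = 0.2302

0.2302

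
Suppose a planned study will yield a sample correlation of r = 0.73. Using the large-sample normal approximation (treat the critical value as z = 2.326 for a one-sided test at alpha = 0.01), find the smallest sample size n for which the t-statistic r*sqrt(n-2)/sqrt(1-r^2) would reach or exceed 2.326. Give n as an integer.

r√(n−2)/√(1−r²) ≥ 2.326  ⇔  n−2 ≥ (2.326)²·(1−r²)/r²
(1−r²)/r² = (1−0.5329)/0.5329 = 0.8765
n ≥ 2 + 5.410276·0.8765 = 2 + 4.7421 = 6.7421
⌈6.7421⌉ = 7

7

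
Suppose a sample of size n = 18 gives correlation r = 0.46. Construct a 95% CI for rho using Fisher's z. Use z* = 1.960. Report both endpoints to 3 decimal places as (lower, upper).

(-0.009, 0.763)

Fisher z: z_r = atanh(r) = ½·ln((1+0.46)/(1−0.46)) = 0.497311
SE(z) = 1/√(n−3) = 1/√15 = 0.258199
95% ⇒ z* = 1.960; margin = 1.960·0.258199 = 0.506070
CI on z-scale: (-0.008759, 1.003381)
Back-transform: tanh(-0.008759) = -0.008759, tanh(1.003381) = 0.763010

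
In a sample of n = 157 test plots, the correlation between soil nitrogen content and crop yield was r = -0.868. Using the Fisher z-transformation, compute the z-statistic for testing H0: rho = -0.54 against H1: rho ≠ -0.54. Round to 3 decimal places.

Fisher z: atanh(-0.868) = -1.324911, atanh(-0.54) = -0.604156
z = (z_r − z_0)·√(n−3) = (-1.324911 − (-0.604156))·√154 = -0.720755 · 12.409674 = -8.944

-8.944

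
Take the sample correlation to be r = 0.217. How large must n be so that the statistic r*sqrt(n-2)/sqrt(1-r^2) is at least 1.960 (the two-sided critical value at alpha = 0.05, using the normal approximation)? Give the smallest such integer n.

r√(n−2)/√(1−r²) ≥ 1.960  ⇔  n−2 ≥ (1.960)²·(1−r²)/r²
(1−r²)/r² = (1−0.047089)/0.047089 = 20.2364
n ≥ 2 + 3.8416·20.2364 = 2 + 77.7402 = 79.7402
⌈79.7402⌉ = 80

80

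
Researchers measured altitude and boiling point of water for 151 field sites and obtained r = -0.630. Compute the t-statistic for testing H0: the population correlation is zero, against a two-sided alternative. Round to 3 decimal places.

-9.902

t = r·√(n−2) / √(1−r²) with r = -0.630, n = 151
  = -0.630·√149 / √(1 − 0.396900)
  = -0.630·12.206556 / 0.776595
  = -7.690130 / 0.776595 = -9.902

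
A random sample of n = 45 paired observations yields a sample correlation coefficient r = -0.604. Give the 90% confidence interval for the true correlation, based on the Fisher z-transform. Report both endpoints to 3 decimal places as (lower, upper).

z_r = atanh(-0.604) = -0.699421;  SE = 1/√(n−3) = 1/√42 = 0.154303
z-limits: -0.699421 ± 1.645·0.154303 = -0.699421 ± 0.253828 = [-0.953249, -0.445593]
ρ-limits: (tanh -0.953249, tanh -0.445593) = (-0.741, -0.418)

(-0.741, -0.418)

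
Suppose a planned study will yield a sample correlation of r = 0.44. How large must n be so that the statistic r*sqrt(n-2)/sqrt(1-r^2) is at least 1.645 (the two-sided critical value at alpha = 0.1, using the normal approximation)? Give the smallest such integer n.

r√(n−2)/√(1−r²) ≥ 1.645  ⇔  n−2 ≥ (1.645)²·(1−r²)/r²
(1−r²)/r² = (1−0.1936)/0.1936 = 4.1653
n ≥ 2 + 2.706025·4.1653 = 2 + 11.2714 = 13.2714
⌈13.2714⌉ = 14

14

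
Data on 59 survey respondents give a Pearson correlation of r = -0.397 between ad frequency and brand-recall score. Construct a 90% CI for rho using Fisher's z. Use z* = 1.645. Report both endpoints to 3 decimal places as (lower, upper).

(-0.565, -0.198)

Fisher z: z_r = atanh(r) = ½·ln((1+(-0.397))/(1−(-0.397))) = -0.420083
SE(z) = 1/√(n−3) = 1/√56 = 0.133631
90% ⇒ z* = 1.645; margin = 1.645·0.133631 = 0.219823
CI on z-scale: (-0.639906, -0.200260)
Back-transform: tanh(-0.639906) = -0.564836, tanh(-0.200260) = -0.197625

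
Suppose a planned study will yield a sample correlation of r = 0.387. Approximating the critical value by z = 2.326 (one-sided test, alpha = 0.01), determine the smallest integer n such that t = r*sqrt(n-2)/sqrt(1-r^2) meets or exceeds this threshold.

Need r·√(n−2)/√(1−r²) ≥ 2.326
√(n−2) ≥ 2.326·√(1−0.149769) / 0.387 = 2.326·0.922080 / 0.387 = 5.5420
n−2 ≥ 30.7138  ⇒  n ≥ 32.7138
Smallest integer n = 33

33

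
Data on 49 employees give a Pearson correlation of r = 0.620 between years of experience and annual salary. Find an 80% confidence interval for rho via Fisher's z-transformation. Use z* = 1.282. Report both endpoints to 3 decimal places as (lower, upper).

Fisher z: z_r = atanh(r) = ½·ln((1+0.620)/(1−0.620)) = 0.725005
SE(z) = 1/√(n−3) = 1/√46 = 0.147442
80% ⇒ z* = 1.282; margin = 1.282·0.147442 = 0.189021
CI on z-scale: (0.535984, 0.914026)
Back-transform: tanh(0.535984) = 0.489942, tanh(0.914026) = 0.723059

(0.490, 0.723)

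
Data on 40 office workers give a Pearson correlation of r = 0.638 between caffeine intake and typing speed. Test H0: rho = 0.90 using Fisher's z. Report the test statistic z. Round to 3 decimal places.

-4.364

Fisher z: atanh(0.638) = 0.754794, atanh(0.90) = 1.472219
z = (z_r − z_0)·√(n−3) = (0.754794 − 1.472219)·√37 = -0.717425 · 6.082763 = -4.364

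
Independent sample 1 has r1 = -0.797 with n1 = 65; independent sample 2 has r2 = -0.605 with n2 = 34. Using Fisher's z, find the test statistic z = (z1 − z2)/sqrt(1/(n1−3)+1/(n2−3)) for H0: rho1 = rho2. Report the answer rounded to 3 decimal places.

-1.770

Fisher z-transforms: z1 = atanh(-0.797) = -1.090334, z2 = atanh(-0.605) = -0.700997; difference d = -0.389337
Var(d) = 1/62 + 1/31 = 0.0161290 + 0.0322581 = 0.0483871
z = d/√Var(d) = -0.389337 / √0.0483871 = -0.389337 / 0.219971 = -1.770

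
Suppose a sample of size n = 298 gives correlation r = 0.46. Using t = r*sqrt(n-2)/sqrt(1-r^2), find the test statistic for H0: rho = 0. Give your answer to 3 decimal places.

1 − r² = 1 − 0.2116 = 0.7884;  √(1−r²) = 0.887919
√(n−2) = √296 = 17.204651
t = r·√(n−2)/√(1−r²) = 0.46 · 17.204651 / 0.887919 = 8.913

8.913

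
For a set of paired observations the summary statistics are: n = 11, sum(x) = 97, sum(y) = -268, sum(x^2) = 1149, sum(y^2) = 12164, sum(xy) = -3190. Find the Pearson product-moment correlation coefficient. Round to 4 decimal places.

Numerator: nΣxy − (Σx)(Σy) = 11·(-3190) − (97)(-268) = -9094
Denominator: √[(nΣx²−(Σx)²)(nΣy²−(Σy)²)]
  nΣx²−(Σx)² = 11·1149 − 9409 = 3230;  nΣy²−(Σy)² = 11·12164 − 71824 = 61980
  √(3230·61980) = √200195400 = 14149.0424
r = -9094 / 14149.0424 = -0.6427

-0.6427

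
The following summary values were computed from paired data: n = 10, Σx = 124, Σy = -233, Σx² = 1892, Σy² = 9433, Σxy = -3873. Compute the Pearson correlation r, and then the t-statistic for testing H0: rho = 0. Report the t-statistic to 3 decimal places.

Numerator: nΣxy − (Σx)(Σy) = 10·(-3873) − (124)(-233) = -9838
Denominator: √[(nΣx²−(Σx)²)(nΣy²−(Σy)²)]
  nΣx²−(Σx)² = 10·1892 − 15376 = 3544;  nΣy²−(Σy)² = 10·9433 − 54289 = 40041
  √(3544·40041) = √141905304 = 11912.4013
r = -9838 / 11912.4013 = -0.8259
t = r·√(n−2)/√(1−r²) = -0.8259·√8 / √(1−0.682111) = -2.335998 / 0.563816 = -4.143

-4.143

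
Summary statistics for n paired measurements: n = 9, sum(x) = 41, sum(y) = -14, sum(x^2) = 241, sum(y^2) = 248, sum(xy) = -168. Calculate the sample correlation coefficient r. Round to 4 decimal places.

Numerator: nΣxy − (Σx)(Σy) = 9·(-168) − (41)(-14) = -938
Denominator: √[(nΣx²−(Σx)²)(nΣy²−(Σy)²)]
  nΣx²−(Σx)² = 9·241 − 1681 = 488;  nΣy²−(Σy)² = 9·248 − 196 = 2036
  √(488·2036) = √993568 = 996.7788
r = -938 / 996.7788 = -0.9410

-0.9410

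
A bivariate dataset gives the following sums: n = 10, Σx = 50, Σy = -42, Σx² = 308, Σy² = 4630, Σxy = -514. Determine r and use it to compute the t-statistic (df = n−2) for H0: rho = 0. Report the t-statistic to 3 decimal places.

Numerator: nΣxy − (Σx)(Σy) = 10·(-514) − (50)(-42) = -3040
Denominator: √[(nΣx²−(Σx)²)(nΣy²−(Σy)²)]
  nΣx²−(Σx)² = 10·308 − 2500 = 580;  nΣy²−(Σy)² = 10·4630 − 1764 = 44536
  √(580·44536) = √25830880 = 5082.4089
r = -3040 / 5082.4089 = -0.5981
t = r·√(n−2)/√(1−r²) = -0.5981·√8 / √(1−0.357724) = -1.691682 / 0.801421 = -2.111

-2.111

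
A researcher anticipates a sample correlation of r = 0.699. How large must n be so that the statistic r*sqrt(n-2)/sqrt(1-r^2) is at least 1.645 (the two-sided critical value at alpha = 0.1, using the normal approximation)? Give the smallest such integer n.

5

r√(n−2)/√(1−r²) ≥ 1.645  ⇔  n−2 ≥ (1.645)²·(1−r²)/r²
(1−r²)/r² = (1−0.488601)/0.488601 = 1.0467
n ≥ 2 + 2.706025·1.0467 = 2 + 2.8324 = 4.8324
⌈4.8324⌉ = 5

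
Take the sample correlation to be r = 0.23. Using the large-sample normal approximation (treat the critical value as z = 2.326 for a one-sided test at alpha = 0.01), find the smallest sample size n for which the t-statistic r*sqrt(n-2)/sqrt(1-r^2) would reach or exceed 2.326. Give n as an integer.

99

r√(n−2)/√(1−r²) ≥ 2.326  ⇔  n−2 ≥ (2.326)²·(1−r²)/r²
(1−r²)/r² = (1−0.0529)/0.0529 = 17.9036
n ≥ 2 + 5.410276·17.9036 = 2 + 96.8634 = 98.8634
⌈98.8634⌉ = 99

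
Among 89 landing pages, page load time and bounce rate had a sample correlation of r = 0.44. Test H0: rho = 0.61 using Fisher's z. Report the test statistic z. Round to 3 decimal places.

z_r = atanh(0.44) = 0.472231,  z_0 = atanh(0.61) = 0.708921
SE = 1/√(n−3) = 1/√86 = 0.107833
z = (z_r − z_0)/SE = (0.472231 − 0.708921) / 0.107833 = -0.236690 / 0.107833 = -2.195

-2.195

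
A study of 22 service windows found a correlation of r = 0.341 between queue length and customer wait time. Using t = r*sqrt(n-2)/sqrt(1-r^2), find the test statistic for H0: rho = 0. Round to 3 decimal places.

1 − r² = 1 − 0.116281 = 0.883719;  √(1−r²) = 0.940063
√(n−2) = √20 = 4.472136
t = r·√(n−2)/√(1−r²) = 0.341 · 4.472136 / 0.940063 = 1.622

1.622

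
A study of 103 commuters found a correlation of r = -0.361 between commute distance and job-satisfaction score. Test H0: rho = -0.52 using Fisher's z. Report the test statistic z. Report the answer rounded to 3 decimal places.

z_r = atanh(-0.361) = -0.378035,  z_0 = atanh(-0.52) = -0.576340
SE = 1/√(n−3) = 1/√100 = 0.100000
z = (z_r − z_0)/SE = (-0.378035 − (-0.576340)) / 0.100000 = 0.198305 / 0.100000 = 1.983

1.983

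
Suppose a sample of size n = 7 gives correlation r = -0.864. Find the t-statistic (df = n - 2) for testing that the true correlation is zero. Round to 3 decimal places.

-3.837

1 − r² = 1 − 0.746496 = 0.253504;  √(1−r²) = 0.503492
√(n−2) = √5 = 2.236068
t = r·√(n−2)/√(1−r²) = -0.864 · 2.236068 / 0.503492 = -3.837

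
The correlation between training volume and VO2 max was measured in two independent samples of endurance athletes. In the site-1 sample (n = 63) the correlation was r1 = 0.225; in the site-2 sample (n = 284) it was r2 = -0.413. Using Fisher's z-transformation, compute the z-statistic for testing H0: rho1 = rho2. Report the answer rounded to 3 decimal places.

Fisher z-transforms: z1 = atanh(0.225) = 0.228917, z2 = atanh(-0.413) = -0.439223; difference d = 0.668140
Var(d) = 1/60 + 1/281 = 0.0166667 + 0.0035587 = 0.0202254
z = d/√Var(d) = 0.668140 / √0.0202254 = 0.668140 / 0.142216 = 4.698

4.698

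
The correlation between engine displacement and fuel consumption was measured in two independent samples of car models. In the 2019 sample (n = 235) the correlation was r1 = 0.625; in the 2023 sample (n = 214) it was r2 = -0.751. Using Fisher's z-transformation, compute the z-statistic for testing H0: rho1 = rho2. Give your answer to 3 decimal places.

Fisher z-transforms: z1 = atanh(0.625) = 0.733169, z2 = atanh(-0.751) = -0.975245; difference d = 1.708414
Var(d) = 1/232 + 1/211 = 0.0043103 + 0.0047393 = 0.0090496
z = d/√Var(d) = 1.708414 / √0.0090496 = 1.708414 / 0.095129 = 17.959

17.959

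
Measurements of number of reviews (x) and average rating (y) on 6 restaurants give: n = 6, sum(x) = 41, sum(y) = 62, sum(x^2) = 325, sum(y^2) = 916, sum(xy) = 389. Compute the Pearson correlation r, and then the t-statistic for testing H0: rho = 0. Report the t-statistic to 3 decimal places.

Numerator: nΣxy − (Σx)(Σy) = 6·389 − (41)(62) = -208
Denominator: √[(nΣx²−(Σx)²)(nΣy²−(Σy)²)]
  nΣx²−(Σx)² = 6·325 − 1681 = 269;  nΣy²−(Σy)² = 6·916 − 3844 = 1652
  √(269·1652) = √444388 = 666.6243
r = -208 / 666.6243 = -0.3120
t = r·√(n−2)/√(1−r²) = -0.3120·√4 / √(1−0.097344) = -0.624000 / 0.950082 = -0.657

-0.657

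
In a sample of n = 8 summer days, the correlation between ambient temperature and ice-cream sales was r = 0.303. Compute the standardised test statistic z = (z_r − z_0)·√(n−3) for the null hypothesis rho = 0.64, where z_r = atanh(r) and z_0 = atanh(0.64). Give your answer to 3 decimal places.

z_r = atanh(0.303) = 0.312820,  z_0 = atanh(0.64) = 0.758174
SE = 1/√(n−3) = 1/√5 = 0.447214
z = (z_r − z_0)/SE = (0.312820 − 0.758174) / 0.447214 = -0.445354 / 0.447214 = -0.996

-0.996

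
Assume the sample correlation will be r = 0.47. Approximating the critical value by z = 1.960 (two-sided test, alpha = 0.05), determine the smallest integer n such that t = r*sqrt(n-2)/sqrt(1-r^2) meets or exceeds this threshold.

16

r√(n−2)/√(1−r²) ≥ 1.960  ⇔  n−2 ≥ (1.960)²·(1−r²)/r²
(1−r²)/r² = (1−0.2209)/0.2209 = 3.5269
n ≥ 2 + 3.8416·3.5269 = 2 + 13.5489 = 15.5489
⌈15.5489⌉ = 16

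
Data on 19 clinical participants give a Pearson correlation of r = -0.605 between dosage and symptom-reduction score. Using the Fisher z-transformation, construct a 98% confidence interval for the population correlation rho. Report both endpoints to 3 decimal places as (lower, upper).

(-0.857, -0.119)

z_r = atanh(-0.605) = -0.700997;  SE = 1/√(n−3) = 1/√16 = 0.250000
z-limits: -0.700997 ± 2.326·0.250000 = -0.700997 ± 0.581500 = [-1.282497, -0.119497]
ρ-limits: (tanh -1.282497, tanh -0.119497) = (-0.857, -0.119)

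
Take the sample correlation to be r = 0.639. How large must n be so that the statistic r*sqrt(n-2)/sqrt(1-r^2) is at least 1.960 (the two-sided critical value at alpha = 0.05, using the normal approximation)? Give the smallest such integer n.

r√(n−2)/√(1−r²) ≥ 1.960  ⇔  n−2 ≥ (1.960)²·(1−r²)/r²
(1−r²)/r² = (1−0.408321)/0.408321 = 1.4491
n ≥ 2 + 3.8416·1.4491 = 2 + 5.5669 = 7.5669
⌈7.5669⌉ = 8

8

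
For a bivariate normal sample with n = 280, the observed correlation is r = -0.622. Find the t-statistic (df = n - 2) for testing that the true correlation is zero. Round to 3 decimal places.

-13.245

1 − r² = 1 − 0.386884 = 0.613116;  √(1−r²) = 0.783017
√(n−2) = √278 = 16.673332
t = r·√(n−2)/√(1−r²) = -0.622 · 16.673332 / 0.783017 = -13.245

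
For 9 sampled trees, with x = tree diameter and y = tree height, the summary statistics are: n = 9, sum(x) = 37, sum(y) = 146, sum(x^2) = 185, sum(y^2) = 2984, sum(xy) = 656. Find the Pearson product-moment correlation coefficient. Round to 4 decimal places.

0.3920

Numerator: nΣxy − (Σx)(Σy) = 9·656 − (37)(146) = 502
Denominator: √[(nΣx²−(Σx)²)(nΣy²−(Σy)²)]
  nΣx²−(Σx)² = 9·185 − 1369 = 296;  nΣy²−(Σy)² = 9·2984 − 21316 = 5540
  √(296·5540) = √1639840 = 1280.5624
r = 502 / 1280.5624 = 0.3920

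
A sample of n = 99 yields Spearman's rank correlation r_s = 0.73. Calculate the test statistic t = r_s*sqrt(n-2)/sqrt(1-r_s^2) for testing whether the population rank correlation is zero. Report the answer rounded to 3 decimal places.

t = r_s·√(n−2) / √(1−r_s²) with r_s = 0.73, n = 99
  = 0.73·√97 / √(1 − 0.5329)
  = 0.73·9.848858 / 0.683447
  = 7.189666 / 0.683447 = 10.520

10.520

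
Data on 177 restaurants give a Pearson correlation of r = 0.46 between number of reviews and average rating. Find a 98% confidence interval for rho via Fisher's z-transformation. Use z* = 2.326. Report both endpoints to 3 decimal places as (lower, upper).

(0.310, 0.587)

Fisher z: z_r = atanh(r) = ½·ln((1+0.46)/(1−0.46)) = 0.497311
SE(z) = 1/√(n−3) = 1/√174 = 0.075810
98% ⇒ z* = 2.326; margin = 2.326·0.075810 = 0.176334
CI on z-scale: (0.320977, 0.673645)
Back-transform: tanh(0.320977) = 0.310390, tanh(0.673645) = 0.587372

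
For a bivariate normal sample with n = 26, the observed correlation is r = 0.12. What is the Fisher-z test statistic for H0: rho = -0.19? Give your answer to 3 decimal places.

z_r = atanh(0.12) = 0.120581,  z_0 = atanh(-0.19) = -0.192337
SE = 1/√(n−3) = 1/√23 = 0.208514
z = (z_r − z_0)/SE = (0.120581 − (-0.192337)) / 0.208514 = 0.312918 / 0.208514 = 1.501

1.501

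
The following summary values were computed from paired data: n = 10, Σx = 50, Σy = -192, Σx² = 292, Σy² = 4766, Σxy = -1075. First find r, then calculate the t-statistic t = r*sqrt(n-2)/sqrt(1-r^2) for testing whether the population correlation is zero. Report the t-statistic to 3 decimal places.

Numerator: nΣxy − (Σx)(Σy) = 10·(-1075) − (50)(-192) = -1150
Denominator: √[(nΣx²−(Σx)²)(nΣy²−(Σy)²)]
  nΣx²−(Σx)² = 10·292 − 2500 = 420;  nΣy²−(Σy)² = 10·4766 − 36864 = 10796
  √(420·10796) = √4534320 = 2129.3943
r = -1150 / 2129.3943 = -0.5401
t = r·√(n−2)/√(1−r²) = -0.5401·√8 / √(1−0.291708) = -1.527633 / 0.841601 = -1.815

-1.815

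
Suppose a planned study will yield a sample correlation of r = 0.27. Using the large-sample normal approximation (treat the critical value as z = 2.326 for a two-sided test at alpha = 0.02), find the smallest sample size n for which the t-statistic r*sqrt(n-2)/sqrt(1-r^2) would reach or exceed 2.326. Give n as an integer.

71

r√(n−2)/√(1−r²) ≥ 2.326  ⇔  n−2 ≥ (2.326)²·(1−r²)/r²
(1−r²)/r² = (1−0.0729)/0.0729 = 12.7174
n ≥ 2 + 5.410276·12.7174 = 2 + 68.8046 = 70.8046
⌈70.8046⌉ = 71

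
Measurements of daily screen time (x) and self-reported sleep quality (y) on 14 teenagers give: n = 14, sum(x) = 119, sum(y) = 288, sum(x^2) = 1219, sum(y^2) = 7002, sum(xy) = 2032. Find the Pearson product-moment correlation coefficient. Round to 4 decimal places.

S_xy = nΣxy − ΣxΣy = 14·2032 − 119·288 = 28448 − 34272 = -5824
S_xx = nΣx² − (Σx)² = 14·1219 − 119² = 17066 − 14161 = 2905
S_yy = nΣy² − (Σy)² = 14·7002 − 288² = 98028 − 82944 = 15084
r = S_xy / √(S_xx·S_yy) = -5824 / √(2905·15084) = -5824 / √43819020 = -5824 / 6619.5936 = -0.8798

-0.8798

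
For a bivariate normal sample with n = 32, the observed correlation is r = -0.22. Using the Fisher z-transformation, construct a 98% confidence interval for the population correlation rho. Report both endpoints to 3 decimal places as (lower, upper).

Fisher z: z_r = atanh(r) = ½·ln((1+(-0.22))/(1−(-0.22))) = -0.223656
SE(z) = 1/√(n−3) = 1/√29 = 0.185695
98% ⇒ z* = 2.326; margin = 2.326·0.185695 = 0.431927
CI on z-scale: (-0.655583, 0.208271)
Back-transform: tanh(-0.655583) = -0.575416, tanh(0.208271) = 0.205311

(-0.575, 0.205)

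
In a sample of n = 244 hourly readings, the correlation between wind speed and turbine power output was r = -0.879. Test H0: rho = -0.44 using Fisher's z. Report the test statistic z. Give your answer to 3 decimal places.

-13.958

z_r = atanh(-0.879) = -1.371352,  z_0 = atanh(-0.44) = -0.472231
SE = 1/√(n−3) = 1/√241 = 0.064416
z = (z_r − z_0)/SE = (-1.371352 − (-0.472231)) / 0.064416 = -0.899121 / 0.064416 = -13.958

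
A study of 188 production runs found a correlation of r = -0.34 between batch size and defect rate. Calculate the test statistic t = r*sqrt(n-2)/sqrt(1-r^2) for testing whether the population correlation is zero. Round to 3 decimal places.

t = r·√(n−2) / √(1−r²) with r = -0.34, n = 188
  = -0.34·√186 / √(1 − 0.1156)
  = -0.34·13.638182 / 0.940425
  = -4.636982 / 0.940425 = -4.931

-4.931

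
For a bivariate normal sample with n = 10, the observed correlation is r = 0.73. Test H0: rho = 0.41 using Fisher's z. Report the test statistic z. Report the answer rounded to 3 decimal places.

1.305

z_r = atanh(0.73) = 0.928727,  z_0 = atanh(0.41) = 0.435611
SE = 1/√(n−3) = 1/√7 = 0.377964
z = (z_r − z_0)/SE = (0.928727 − 0.435611) / 0.377964 = 0.493116 / 0.377964 = 1.305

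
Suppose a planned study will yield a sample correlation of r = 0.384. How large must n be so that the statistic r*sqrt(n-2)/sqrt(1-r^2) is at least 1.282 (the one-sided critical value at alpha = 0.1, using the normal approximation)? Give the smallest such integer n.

r√(n−2)/√(1−r²) ≥ 1.282  ⇔  n−2 ≥ (1.282)²·(1−r²)/r²
(1−r²)/r² = (1−0.147456)/0.147456 = 5.7817
n ≥ 2 + 1.643524·5.7817 = 2 + 9.5024 = 11.5024
⌈11.5024⌉ = 12

12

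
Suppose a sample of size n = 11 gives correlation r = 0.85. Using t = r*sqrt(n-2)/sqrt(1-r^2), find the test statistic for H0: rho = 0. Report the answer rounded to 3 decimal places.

4.841

1 − r² = 1 − 0.7225 = 0.2775;  √(1−r²) = 0.526783
√(n−2) = √9 = 3.000000
t = r·√(n−2)/√(1−r²) = 0.85 · 3.000000 / 0.526783 = 4.841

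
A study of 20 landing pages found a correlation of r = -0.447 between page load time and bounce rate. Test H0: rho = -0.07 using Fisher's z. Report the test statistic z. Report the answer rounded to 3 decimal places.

-1.694

z_r = atanh(-0.447) = -0.480945,  z_0 = atanh(-0.07) = -0.070115
SE = 1/√(n−3) = 1/√17 = 0.242536
z = (z_r − z_0)/SE = (-0.480945 − (-0.070115)) / 0.242536 = -0.410830 / 0.242536 = -1.694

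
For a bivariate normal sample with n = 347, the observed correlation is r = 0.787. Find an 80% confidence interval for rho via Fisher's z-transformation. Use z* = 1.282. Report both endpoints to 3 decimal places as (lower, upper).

(0.759, 0.812)

Fisher z: z_r = atanh(r) = ½·ln((1+0.787)/(1−0.787)) = 1.063501
SE(z) = 1/√(n−3) = 1/√344 = 0.053916
80% ⇒ z* = 1.282; margin = 1.282·0.053916 = 0.069120
CI on z-scale: (0.994381, 1.132621)
Back-transform: tanh(0.994381) = 0.759224, tanh(1.132621) = 0.811914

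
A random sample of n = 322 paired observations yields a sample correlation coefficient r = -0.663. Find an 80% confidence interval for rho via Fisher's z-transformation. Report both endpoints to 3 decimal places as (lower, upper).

z_r = atanh(-0.663) = -0.798148;  SE = 1/√(n−3) = 1/√319 = 0.055989
z-limits: -0.798148 ± 1.282·0.055989 = -0.798148 ± 0.071778 = [-0.869926, -0.726370]
ρ-limits: (tanh -0.869926, tanh -0.726370) = (-0.701, -0.621)

(-0.701, -0.621)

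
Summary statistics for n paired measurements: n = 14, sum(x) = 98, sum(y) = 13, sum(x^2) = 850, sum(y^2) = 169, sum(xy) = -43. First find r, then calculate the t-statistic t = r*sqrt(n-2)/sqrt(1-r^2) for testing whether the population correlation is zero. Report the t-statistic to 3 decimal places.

Numerator: nΣxy − (Σx)(Σy) = 14·(-43) − (98)(13) = -1876
Denominator: √[(nΣx²−(Σx)²)(nΣy²−(Σy)²)]
  nΣx²−(Σx)² = 14·850 − 9604 = 2296;  nΣy²−(Σy)² = 14·169 − 169 = 2197
  √(2296·2197) = √5044312 = 2245.9546
r = -1876 / 2245.9546 = -0.8353
t = r·√(n−2)/√(1−r²) = -0.8353·√12 / √(1−0.697726) = -2.893564 / 0.549795 = -5.263

-5.263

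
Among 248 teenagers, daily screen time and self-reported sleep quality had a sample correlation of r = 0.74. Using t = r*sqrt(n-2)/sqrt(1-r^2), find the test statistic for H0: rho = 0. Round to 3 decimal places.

17.256

t = r·√(n−2) / √(1−r²) with r = 0.74, n = 248
  = 0.74·√246 / √(1 − 0.5476)
  = 0.74·15.684387 / 0.672607
  = 11.606446 / 0.672607 = 17.256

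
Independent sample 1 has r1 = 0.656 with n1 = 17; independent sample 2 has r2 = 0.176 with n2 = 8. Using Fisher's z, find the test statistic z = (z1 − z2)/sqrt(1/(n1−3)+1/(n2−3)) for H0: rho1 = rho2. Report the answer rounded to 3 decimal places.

z1 = atanh(0.656) = 0.785759,  z2 = atanh(0.176) = 0.177852
SE = √(1/(n1−3) + 1/(n2−3)) = √(1/14 + 1/5) = √(0.0714286 + 0.2000000) = √0.2714286 = 0.520988
z = (z1 − z2)/SE = (0.785759 − 0.177852) / 0.520988 = 0.607907 / 0.520988 = 1.167

1.167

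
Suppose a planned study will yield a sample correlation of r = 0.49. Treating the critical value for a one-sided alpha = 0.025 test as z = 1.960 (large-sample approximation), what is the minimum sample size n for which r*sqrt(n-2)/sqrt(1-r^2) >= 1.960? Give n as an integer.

Need r·√(n−2)/√(1−r²) ≥ 1.960
√(n−2) ≥ 1.960·√(1−0.2401) / 0.49 = 1.960·0.871722 / 0.49 = 3.4869
n−2 ≥ 12.1585  ⇒  n ≥ 14.1585
Smallest integer n = 15

15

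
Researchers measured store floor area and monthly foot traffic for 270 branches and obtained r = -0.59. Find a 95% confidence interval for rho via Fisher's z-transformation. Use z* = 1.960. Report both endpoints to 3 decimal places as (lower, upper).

Fisher z: z_r = atanh(r) = ½·ln((1+(-0.59))/(1−(-0.59))) = -0.677666
SE(z) = 1/√(n−3) = 1/√267 = 0.061199
95% ⇒ z* = 1.960; margin = 1.960·0.061199 = 0.119950
CI on z-scale: (-0.797616, -0.557716)
Back-transform: tanh(-0.797616) = -0.662702, tanh(-0.557716) = -0.506281

(-0.663, -0.506)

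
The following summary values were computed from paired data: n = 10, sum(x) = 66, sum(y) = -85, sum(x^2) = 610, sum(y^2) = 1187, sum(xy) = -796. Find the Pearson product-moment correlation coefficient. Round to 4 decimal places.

-0.8257

S_xy = nΣxy − ΣxΣy = 10·(-796) − 66·(-85) = -7960 − (-5610) = -2350
S_xx = nΣx² − (Σx)² = 10·610 − 66² = 6100 − 4356 = 1744
S_yy = nΣy² − (Σy)² = 10·1187 − (-85)² = 11870 − 7225 = 4645
r = S_xy / √(S_xx·S_yy) = -2350 / √(1744·4645) = -2350 / √8100880 = -2350 / 2846.2045 = -0.8257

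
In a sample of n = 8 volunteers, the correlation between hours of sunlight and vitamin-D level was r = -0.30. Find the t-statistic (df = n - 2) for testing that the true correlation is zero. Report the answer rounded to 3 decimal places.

1 − r² = 1 − 0.0900 = 0.9100;  √(1−r²) = 0.953939
√(n−2) = √6 = 2.449490
t = r·√(n−2)/√(1−r²) = -0.30 · 2.449490 / 0.953939 = -0.770

-0.770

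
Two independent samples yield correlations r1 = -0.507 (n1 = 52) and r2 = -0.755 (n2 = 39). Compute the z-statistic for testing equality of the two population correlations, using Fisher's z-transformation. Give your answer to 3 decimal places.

1.940

z1 = atanh(-0.507) = -0.558684,  z2 = atanh(-0.755) = -0.984483
SE = √(1/(n1−3) + 1/(n2−3)) = √(1/49 + 1/36) = √(0.0204082 + 0.0277778) = √0.0481860 = 0.219513
z = (z1 − z2)/SE = (-0.558684 − (-0.984483)) / 0.219513 = 0.425799 / 0.219513 = 1.940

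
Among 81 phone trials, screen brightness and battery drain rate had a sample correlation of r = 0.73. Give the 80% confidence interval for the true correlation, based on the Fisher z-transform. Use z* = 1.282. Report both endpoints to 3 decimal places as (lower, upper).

z_r = atanh(0.73) = 0.928727;  SE = 1/√(n−3) = 1/√78 = 0.113228
z-limits: 0.928727 ± 1.282·0.113228 = 0.928727 ± 0.145158 = [0.783569, 1.073885]
ρ-limits: (tanh 0.783569, tanh 1.073885) = (0.655, 0.791)

(0.655, 0.791)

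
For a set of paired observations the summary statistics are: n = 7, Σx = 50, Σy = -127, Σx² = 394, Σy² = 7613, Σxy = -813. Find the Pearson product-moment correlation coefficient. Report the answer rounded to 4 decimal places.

0.2128

Numerator: nΣxy − (Σx)(Σy) = 7·(-813) − (50)(-127) = 659
Denominator: √[(nΣx²−(Σx)²)(nΣy²−(Σy)²)]
  nΣx²−(Σx)² = 7·394 − 2500 = 258;  nΣy²−(Σy)² = 7·7613 − 16129 = 37162
  √(258·37162) = √9587796 = 3096.4166
r = 659 / 3096.4166 = 0.2128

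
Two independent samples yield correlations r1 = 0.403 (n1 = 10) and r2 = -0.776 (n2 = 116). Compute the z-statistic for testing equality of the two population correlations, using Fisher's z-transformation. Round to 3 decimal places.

3.755

z1 = atanh(0.403) = 0.427225,  z2 = atanh(-0.776) = -1.035236
SE = √(1/(n1−3) + 1/(n2−3)) = √(1/7 + 1/113) = √(0.1428571 + 0.0088496) = √0.1517067 = 0.389495
z = (z1 − z2)/SE = (0.427225 − (-1.035236)) / 0.389495 = 1.462461 / 0.389495 = 3.755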